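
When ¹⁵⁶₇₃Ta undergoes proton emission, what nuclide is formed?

Proton emission: mass number changes by -1, atomic number by -1.
A: 156 − 1 = 155; Z: 73 − 1 = 72.
Z = 72 is hafnium, so the daughter is ¹⁵⁵₇₂Hf.

Hf-155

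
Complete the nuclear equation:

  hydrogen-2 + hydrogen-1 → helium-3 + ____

Conserve mass number: 2 + 1 = 3 + A, so A = 0.
Conserve atomic number: 1 + 1 = 2 + Z, so Z = 0.
A = 0 and Z = 0 is γ — a gamma ray.

gamma ray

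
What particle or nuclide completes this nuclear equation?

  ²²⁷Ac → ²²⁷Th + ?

Conserve mass number: 227 = 227 + A, so A = 0.
Conserve atomic number: 89 = 90 + Z, so Z = -1.
A = 0 and Z = -1 is e⁻ — a beta-minus particle.

beta-minus particle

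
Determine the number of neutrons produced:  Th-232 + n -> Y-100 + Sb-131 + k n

Conserve mass number: 233 = 100 + 131 + k, so k = 233 − 231 = 2.
Check atomic number: 90 = 39 + 51 + 0 = 90. ✓

2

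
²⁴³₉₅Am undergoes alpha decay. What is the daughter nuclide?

Np-239

Alpha decay: mass number changes by -4, atomic number by -2.
A: 243 − 4 = 239; Z: 95 − 2 = 93.
Z = 93 is neptunium, so the daughter is ²³⁹₉₃Np.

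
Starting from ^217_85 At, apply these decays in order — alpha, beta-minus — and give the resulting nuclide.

Po-213

Start: (A, Z) = (217, 85).
After α: (213, 83).
After β⁻: (213, 84).
Z = 84 is polonium.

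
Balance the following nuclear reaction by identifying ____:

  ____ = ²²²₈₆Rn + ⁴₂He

Conserve mass number: A = 222 + 4, so A = 226.
Conserve atomic number: Z = 86 + 2, so Z = 88.
Z = 88 is radium, so the species is ²²⁶₈₈Ra.

Ra-226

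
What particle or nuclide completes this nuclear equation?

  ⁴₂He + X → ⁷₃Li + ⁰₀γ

triton

Conserve mass number: 4 + A = 7 + 0, so A = 3.
Conserve atomic number: 2 + Z = 3 + 0, so Z = 1.
A = 3 and Z = 1 is ³₁H — a triton.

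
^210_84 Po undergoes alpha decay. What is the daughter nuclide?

Pb-206

Alpha decay: mass number changes by -4, atomic number by -2.
A: 210 − 4 = 206; Z: 84 − 2 = 82.
Z = 82 is lead, so the daughter is ^206_82 Pb.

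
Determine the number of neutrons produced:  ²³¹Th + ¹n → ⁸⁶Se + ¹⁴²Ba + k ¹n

4

Conserve mass number: 232 = 86 + 142 + k, so k = 232 − 228 = 4.
Check atomic number: 90 = 34 + 56 + 0 = 90. ✓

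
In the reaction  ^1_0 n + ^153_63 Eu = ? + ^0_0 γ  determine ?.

Conserve mass number: 1 + 153 = A + 0, so A = 154.
Conserve atomic number: 0 + 63 = Z + 0, so Z = 63.
Z = 63 is europium, so the species is ^154_63 Eu.

Eu-154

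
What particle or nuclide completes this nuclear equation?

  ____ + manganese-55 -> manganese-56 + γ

Conserve mass number: A + 55 = 56 + 0, so A = 1.
Conserve atomic number: Z + 25 = 25 + 0, so Z = 0.
A = 1 and Z = 0 is neutron — a neutron.

neutron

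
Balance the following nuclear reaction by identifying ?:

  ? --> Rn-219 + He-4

Conserve mass number: A = 219 + 4, so A = 223.
Conserve atomic number: Z = 86 + 2, so Z = 88.
Z = 88 is radium, so the species is Ra-223.

Ra-223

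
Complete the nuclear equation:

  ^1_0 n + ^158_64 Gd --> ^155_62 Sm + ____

alpha particle

Conserve mass number: 1 + 158 = 155 + A, so A = 4.
Conserve atomic number: 0 + 64 = 62 + Z, so Z = 2.
A = 4 and Z = 2 is ^4_2 He — an alpha particle.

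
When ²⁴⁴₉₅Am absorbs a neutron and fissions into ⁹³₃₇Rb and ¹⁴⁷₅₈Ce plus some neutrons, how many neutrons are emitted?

Conserve mass number: 245 = 93 + 147 + k, so k = 245 − 240 = 5.
Check atomic number: 95 = 37 + 58 + 0 = 95. ✓

5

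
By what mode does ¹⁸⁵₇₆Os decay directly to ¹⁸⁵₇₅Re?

ΔA = 185 − 185 = 0; ΔZ = 75 − 76 = -1.
A is unchanged and Z drops by 1 — a proton has become a neutron (β⁺ emission or electron capture).

beta-plus decay or electron capture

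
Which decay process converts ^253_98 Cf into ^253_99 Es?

beta-minus decay

ΔA = 253 − 253 = 0; ΔZ = 99 − 98 = +1.
A is unchanged and Z rises by 1 — a neutron has become a proton (β⁻ decay).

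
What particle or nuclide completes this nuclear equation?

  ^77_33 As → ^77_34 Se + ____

beta-minus particle

Conserve mass number: 77 = 77 + A, so A = 0.
Conserve atomic number: 33 = 34 + Z, so Z = -1.
A = 0 and Z = -1 is ^0_-1 e — a beta-minus particle.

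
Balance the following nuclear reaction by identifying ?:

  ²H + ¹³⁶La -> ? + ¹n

Conserve mass number: 2 + 136 = A + 1, so A = 137.
Conserve atomic number: 1 + 57 = Z + 0, so Z = 58.
Z = 58 is cerium, so the species is ¹³⁷Ce.

Ce-137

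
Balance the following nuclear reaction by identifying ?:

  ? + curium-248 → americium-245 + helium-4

Conserve mass number: A + 248 = 245 + 4, so A = 1.
Conserve atomic number: Z + 96 = 95 + 2, so Z = 1.
A = 1 and Z = 1 is hydrogen-1 — a proton.

proton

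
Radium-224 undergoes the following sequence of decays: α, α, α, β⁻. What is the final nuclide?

Start: (A, Z) = (224, 88).
After α: (220, 86).
After α: (216, 84).
After α: (212, 82).
After β⁻: (212, 83).
Z = 83 is bismuth.

Bi-212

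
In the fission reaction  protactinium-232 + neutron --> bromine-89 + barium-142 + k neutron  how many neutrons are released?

2

Conserve mass number: 233 = 89 + 142 + k, so k = 233 − 231 = 2.
Check atomic number: 91 = 35 + 56 + 0 = 91. ✓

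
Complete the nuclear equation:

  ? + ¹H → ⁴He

Conserve mass number: A + 1 = 4, so A = 3.
Conserve atomic number: Z + 1 = 2, so Z = 1.
A = 3 and Z = 1 is ³H — a triton.

triton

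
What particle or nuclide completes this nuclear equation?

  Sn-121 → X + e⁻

Conserve mass number: 121 = A + 0, so A = 121.
Conserve atomic number: 50 = Z − 1, so Z = 51.
Z = 51 is antimony, so the species is Sb-121.

Sb-121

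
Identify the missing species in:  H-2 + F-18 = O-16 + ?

alpha particle

Conserve mass number: 2 + 18 = 16 + A, so A = 4.
Conserve atomic number: 1 + 9 = 8 + Z, so Z = 2.
A = 4 and Z = 2 is He-4 — an alpha particle.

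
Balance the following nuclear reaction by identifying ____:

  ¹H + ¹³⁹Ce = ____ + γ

Pr-140

Conserve mass number: 1 + 139 = A + 0, so A = 140.
Conserve atomic number: 1 + 58 = Z + 0, so Z = 59.
Z = 59 is praseodymium, so the species is ¹⁴⁰Pr.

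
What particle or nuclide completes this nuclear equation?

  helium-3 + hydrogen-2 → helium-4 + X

Conserve mass number: 3 + 2 = 4 + A, so A = 1.
Conserve atomic number: 2 + 1 = 2 + Z, so Z = 1.
A = 1 and Z = 1 is hydrogen-1 — a proton.

proton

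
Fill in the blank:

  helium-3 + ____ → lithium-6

triton

Conserve mass number: 3 + A = 6, so A = 3.
Conserve atomic number: 2 + Z = 3, so Z = 1.
A = 3 and Z = 1 is hydrogen-3 — a triton.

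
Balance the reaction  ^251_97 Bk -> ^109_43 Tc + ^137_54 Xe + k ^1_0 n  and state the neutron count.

Conserve mass number: 251 = 109 + 137 + k, so k = 251 − 246 = 5.
Check atomic number: 97 = 43 + 54 + 0 = 97. ✓

5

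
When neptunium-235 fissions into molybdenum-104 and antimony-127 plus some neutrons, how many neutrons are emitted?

4

Conserve mass number: 235 = 104 + 127 + k, so k = 235 − 231 = 4.
Check atomic number: 93 = 42 + 51 + 0 = 93. ✓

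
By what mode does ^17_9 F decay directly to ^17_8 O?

beta-plus decay or electron capture

ΔA = 17 − 17 = 0; ΔZ = 8 − 9 = -1.
A is unchanged and Z drops by 1 — a proton has become a neutron (β⁺ emission or electron capture).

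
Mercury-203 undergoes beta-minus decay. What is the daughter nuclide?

Beta-minus decay: mass number changes by +0, atomic number by +1.
A: 203 = 203; Z: 80 + 1 = 81.
Z = 81 is thallium, so the daughter is thallium-203.

Tl-203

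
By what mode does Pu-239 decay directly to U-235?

ΔA = 235 − 239 = -4; ΔZ = 92 − 94 = -2.
A drops by 4 and Z drops by 2 — the signature of alpha emission.

alpha decay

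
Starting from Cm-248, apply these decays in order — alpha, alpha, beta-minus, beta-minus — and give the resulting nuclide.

Start: (A, Z) = (248, 96).
After α: (244, 94).
After α: (240, 92).
After β⁻: (240, 93).
After β⁻: (240, 94).
Z = 94 is plutonium.

Pu-240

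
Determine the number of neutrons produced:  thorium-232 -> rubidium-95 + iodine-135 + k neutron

2

Conserve mass number: 232 = 95 + 135 + k, so k = 232 − 230 = 2.
Check atomic number: 90 = 37 + 53 + 0 = 90. ✓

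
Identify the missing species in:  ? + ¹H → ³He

deuteron

Conserve mass number: A + 1 = 3, so A = 2.
Conserve atomic number: Z + 1 = 2, so Z = 1.
A = 2 and Z = 1 is ²H — a deuteron.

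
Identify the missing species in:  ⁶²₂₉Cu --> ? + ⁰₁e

Conserve mass number: 62 = A + 0, so A = 62.
Conserve atomic number: 29 = Z + 1, so Z = 28.
Z = 28 is nickel, so the species is ⁶²₂₈Ni.

Ni-62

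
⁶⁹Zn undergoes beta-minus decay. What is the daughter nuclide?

Ga-69

Beta-minus decay: mass number changes by +0, atomic number by +1.
A: 69 = 69; Z: 30 + 1 = 31.
Z = 31 is gallium, so the daughter is ⁶⁹Ga.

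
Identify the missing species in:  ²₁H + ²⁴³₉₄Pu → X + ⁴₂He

Conserve mass number: 2 + 243 = A + 4, so A = 241.
Conserve atomic number: 1 + 94 = Z + 2, so Z = 93.
Z = 93 is neptunium, so the species is ²⁴¹₉₃Np.

Np-241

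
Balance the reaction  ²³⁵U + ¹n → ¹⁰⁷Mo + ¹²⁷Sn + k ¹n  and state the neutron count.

Conserve mass number: 236 = 107 + 127 + k, so k = 236 − 234 = 2.
Check atomic number: 92 = 42 + 50 + 0 = 92. ✓

2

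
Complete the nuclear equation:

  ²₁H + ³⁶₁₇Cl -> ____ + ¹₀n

Ar-37

Conserve mass number: 2 + 36 = A + 1, so A = 37.
Conserve atomic number: 1 + 17 = Z + 0, so Z = 18.
Z = 18 is argon, so the species is ³⁷₁₈Ar.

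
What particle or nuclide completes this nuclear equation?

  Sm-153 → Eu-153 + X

Conserve mass number: 153 = 153 + A, so A = 0.
Conserve atomic number: 62 = 63 + Z, so Z = -1.
A = 0 and Z = -1 is e⁻ — a beta-minus particle.

beta-minus particle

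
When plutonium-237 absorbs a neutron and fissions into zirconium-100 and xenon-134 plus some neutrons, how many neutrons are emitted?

4

Conserve mass number: 238 = 100 + 134 + k, so k = 238 − 234 = 4.
Check atomic number: 94 = 40 + 54 + 0 = 94. ✓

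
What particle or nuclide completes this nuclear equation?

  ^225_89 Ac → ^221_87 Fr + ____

alpha particle

Conserve mass number: 225 = 221 + A, so A = 4.
Conserve atomic number: 89 = 87 + Z, so Z = 2.
A = 4 and Z = 2 is ^4_2 He — an alpha particle.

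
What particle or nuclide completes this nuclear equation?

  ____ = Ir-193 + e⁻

Conserve mass number: A = 193 + 0, so A = 193.
Conserve atomic number: Z = 77 − 1, so Z = 76.
Z = 76 is osmium, so the species is Os-193.

Os-193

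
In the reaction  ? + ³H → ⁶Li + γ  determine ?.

Conserve mass number: A + 3 = 6 + 0, so A = 3.
Conserve atomic number: Z + 1 = 3 + 0, so Z = 2.
Z = 2 is helium, so the species is ³He.

He-3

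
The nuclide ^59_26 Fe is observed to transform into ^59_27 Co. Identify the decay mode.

beta-minus decay

ΔA = 59 − 59 = 0; ΔZ = 27 − 26 = +1.
A is unchanged and Z rises by 1 — a neutron has become a proton (β⁻ decay).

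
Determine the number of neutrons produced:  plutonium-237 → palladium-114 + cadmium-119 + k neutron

4

Conserve mass number: 237 = 114 + 119 + k, so k = 237 − 233 = 4.
Check atomic number: 94 = 46 + 48 + 0 = 94. ✓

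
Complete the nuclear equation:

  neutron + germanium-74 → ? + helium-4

Zn-71

Conserve mass number: 1 + 74 = A + 4, so A = 71.
Conserve atomic number: 0 + 32 = Z + 2, so Z = 30.
Z = 30 is zinc, so the species is zinc-71.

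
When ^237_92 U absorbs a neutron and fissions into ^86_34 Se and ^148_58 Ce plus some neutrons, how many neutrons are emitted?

Conserve mass number: 238 = 86 + 148 + k, so k = 238 − 234 = 4.
Check atomic number: 92 = 34 + 58 + 0 = 92. ✓

4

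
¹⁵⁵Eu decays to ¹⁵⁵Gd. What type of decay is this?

ΔA = 155 − 155 = 0; ΔZ = 64 − 63 = +1.
A is unchanged and Z rises by 1 — a neutron has become a proton (β⁻ decay).

beta-minus decay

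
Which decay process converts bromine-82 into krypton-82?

beta-minus decay

ΔA = 82 − 82 = 0; ΔZ = 36 − 35 = +1.
A is unchanged and Z rises by 1 — a neutron has become a proton (β⁻ decay).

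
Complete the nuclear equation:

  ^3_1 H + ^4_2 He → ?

Conserve mass number: 3 + 4 = A, so A = 7.
Conserve atomic number: 1 + 2 = Z, so Z = 3.
Z = 3 is lithium, so the species is ^7_3 Li.

Li-7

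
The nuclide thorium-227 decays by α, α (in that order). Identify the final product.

Rn-219

Start: (A, Z) = (227, 90).
After α: (223, 88).
After α: (219, 86).
Z = 86 is radon.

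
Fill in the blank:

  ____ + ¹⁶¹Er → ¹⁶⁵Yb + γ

alpha particle

Conserve mass number: A + 161 = 165 + 0, so A = 4.
Conserve atomic number: Z + 68 = 70 + 0, so Z = 2.
A = 4 and Z = 2 is ⁴He — an alpha particle.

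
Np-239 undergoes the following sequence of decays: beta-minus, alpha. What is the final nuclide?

Start: (A, Z) = (239, 93).
After β⁻: (239, 94).
After α: (235, 92).
Z = 92 is uranium.

U-235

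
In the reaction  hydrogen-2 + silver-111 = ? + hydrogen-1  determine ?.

Ag-112

Conserve mass number: 2 + 111 = A + 1, so A = 112.
Conserve atomic number: 1 + 47 = Z + 1, so Z = 47.
Z = 47 is silver, so the species is silver-112.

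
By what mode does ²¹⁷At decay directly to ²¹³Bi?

ΔA = 213 − 217 = -4; ΔZ = 83 − 85 = -2.
A drops by 4 and Z drops by 2 — the signature of alpha emission.

alpha decay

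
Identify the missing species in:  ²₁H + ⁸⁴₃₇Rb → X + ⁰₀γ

Conserve mass number: 2 + 84 = A + 0, so A = 86.
Conserve atomic number: 1 + 37 = Z + 0, so Z = 38.
Z = 38 is strontium, so the species is ⁸⁶₃₈Sr.

Sr-86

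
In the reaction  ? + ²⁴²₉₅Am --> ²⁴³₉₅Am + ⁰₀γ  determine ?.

Conserve mass number: A + 242 = 243 + 0, so A = 1.
Conserve atomic number: Z + 95 = 95 + 0, so Z = 0.
A = 1 and Z = 0 is ¹₀n — a neutron.

neutron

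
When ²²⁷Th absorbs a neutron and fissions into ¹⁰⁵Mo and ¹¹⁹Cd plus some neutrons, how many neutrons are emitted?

4

Conserve mass number: 228 = 105 + 119 + k, so k = 228 − 224 = 4.
Check atomic number: 90 = 42 + 48 + 0 = 90. ✓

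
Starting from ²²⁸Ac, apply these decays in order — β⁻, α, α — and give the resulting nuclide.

Rn-220

Start: (A, Z) = (228, 89).
After β⁻: (228, 90).
After α: (224, 88).
After α: (220, 86).
Z = 86 is radon.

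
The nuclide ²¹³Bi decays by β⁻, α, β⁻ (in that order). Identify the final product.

Bi-209

Start: (A, Z) = (213, 83).
After β⁻: (213, 84).
After α: (209, 82).
After β⁻: (209, 83).
Z = 83 is bismuth.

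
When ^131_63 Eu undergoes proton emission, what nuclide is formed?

Proton emission: mass number changes by -1, atomic number by -1.
A: 131 − 1 = 130; Z: 63 − 1 = 62.
Z = 62 is samarium, so the daughter is ^130_62 Sm.

Sm-130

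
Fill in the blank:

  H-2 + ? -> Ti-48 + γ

Sc-46

Conserve mass number: 2 + A = 48 + 0, so A = 46.
Conserve atomic number: 1 + Z = 22 + 0, so Z = 21.
Z = 21 is scandium, so the species is Sc-46.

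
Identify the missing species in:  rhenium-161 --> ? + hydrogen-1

Conserve mass number: 161 = A + 1, so A = 160.
Conserve atomic number: 75 = Z + 1, so Z = 74.
Z = 74 is tungsten, so the species is tungsten-160.

W-160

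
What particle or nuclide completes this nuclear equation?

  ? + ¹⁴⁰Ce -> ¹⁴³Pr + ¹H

alpha particle

Conserve mass number: A + 140 = 143 + 1, so A = 4.
Conserve atomic number: Z + 58 = 59 + 1, so Z = 2.
A = 4 and Z = 2 is ⁴He — an alpha particle.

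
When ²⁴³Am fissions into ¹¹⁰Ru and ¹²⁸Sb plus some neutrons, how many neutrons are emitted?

5

Conserve mass number: 243 = 110 + 128 + k, so k = 243 − 238 = 5.
Check atomic number: 95 = 44 + 51 + 0 = 95. ✓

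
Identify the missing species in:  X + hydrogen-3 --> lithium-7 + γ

Conserve mass number: A + 3 = 7 + 0, so A = 4.
Conserve atomic number: Z + 1 = 3 + 0, so Z = 2.
A = 4 and Z = 2 is helium-4 — an alpha particle.

alpha particle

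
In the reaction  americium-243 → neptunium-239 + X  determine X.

alpha particle

Conserve mass number: 243 = 239 + A, so A = 4.
Conserve atomic number: 95 = 93 + Z, so Z = 2.
A = 4 and Z = 2 is helium-4 — an alpha particle.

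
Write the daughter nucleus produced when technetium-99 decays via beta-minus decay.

Ru-99

Beta-minus decay: mass number changes by +0, atomic number by +1.
A: 99 = 99; Z: 43 + 1 = 44.
Z = 44 is ruthenium, so the daughter is ruthenium-99.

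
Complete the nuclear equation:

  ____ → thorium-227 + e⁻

Conserve mass number: A = 227 + 0, so A = 227.
Conserve atomic number: Z = 90 − 1, so Z = 89.
Z = 89 is actinium, so the species is actinium-227.

Ac-227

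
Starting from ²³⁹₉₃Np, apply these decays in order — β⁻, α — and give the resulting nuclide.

Start: (A, Z) = (239, 93).
After β⁻: (239, 94).
After α: (235, 92).
Z = 92 is uranium.

U-235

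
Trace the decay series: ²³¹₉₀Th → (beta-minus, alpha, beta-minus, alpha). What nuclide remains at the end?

Start: (A, Z) = (231, 90).
After β⁻: (231, 91).
After α: (227, 89).
After β⁻: (227, 90).
After α: (223, 88).
Z = 88 is radium.

Ra-223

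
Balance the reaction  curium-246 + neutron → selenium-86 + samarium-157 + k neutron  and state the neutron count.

Conserve mass number: 247 = 86 + 157 + k, so k = 247 − 243 = 4.
Check atomic number: 96 = 34 + 62 + 0 = 96. ✓

4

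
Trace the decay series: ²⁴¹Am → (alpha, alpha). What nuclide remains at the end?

Start: (A, Z) = (241, 95).
After α: (237, 93).
After α: (233, 91).
Z = 91 is protactinium.

Pa-233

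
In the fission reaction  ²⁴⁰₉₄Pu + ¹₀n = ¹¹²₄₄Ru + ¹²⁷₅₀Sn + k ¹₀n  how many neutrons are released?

Conserve mass number: 241 = 112 + 127 + k, so k = 241 − 239 = 2.
Check atomic number: 94 = 44 + 50 + 0 = 94. ✓

2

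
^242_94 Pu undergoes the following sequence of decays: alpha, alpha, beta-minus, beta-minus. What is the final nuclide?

Start: (A, Z) = (242, 94).
After α: (238, 92).
After α: (234, 90).
After β⁻: (234, 91).
After β⁻: (234, 92).
Z = 92 is uranium.

U-234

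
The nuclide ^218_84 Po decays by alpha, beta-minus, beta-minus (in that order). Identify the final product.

Start: (A, Z) = (218, 84).
After α: (214, 82).
After β⁻: (214, 83).
After β⁻: (214, 84).
Z = 84 is polonium.

Po-214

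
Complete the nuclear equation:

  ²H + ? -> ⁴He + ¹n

triton

Conserve mass number: 2 + A = 4 + 1, so A = 3.
Conserve atomic number: 1 + Z = 2 + 0, so Z = 1.
A = 3 and Z = 1 is ³H — a triton.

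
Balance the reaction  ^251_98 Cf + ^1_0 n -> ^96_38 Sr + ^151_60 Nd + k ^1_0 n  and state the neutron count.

5

Conserve mass number: 252 = 96 + 151 + k, so k = 252 − 247 = 5.
Check atomic number: 98 = 38 + 60 + 0 = 98. ✓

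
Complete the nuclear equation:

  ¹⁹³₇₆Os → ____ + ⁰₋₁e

Ir-193

Conserve mass number: 193 = A + 0, so A = 193.
Conserve atomic number: 76 = Z − 1, so Z = 77.
Z = 77 is iridium, so the species is ¹⁹³₇₇Ir.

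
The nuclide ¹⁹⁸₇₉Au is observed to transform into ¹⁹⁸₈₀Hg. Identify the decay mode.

beta-minus decay

ΔA = 198 − 198 = 0; ΔZ = 80 − 79 = +1.
A is unchanged and Z rises by 1 — a neutron has become a proton (β⁻ decay).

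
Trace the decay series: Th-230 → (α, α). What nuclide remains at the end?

Start: (A, Z) = (230, 90).
After α: (226, 88).
After α: (222, 86).
Z = 86 is radon.

Rn-222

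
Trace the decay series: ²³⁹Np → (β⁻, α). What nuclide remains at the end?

U-235

Start: (A, Z) = (239, 93).
After β⁻: (239, 94).
After α: (235, 92).
Z = 92 is uranium.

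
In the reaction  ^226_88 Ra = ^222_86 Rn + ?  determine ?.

alpha particle

Conserve mass number: 226 = 222 + A, so A = 4.
Conserve atomic number: 88 = 86 + Z, so Z = 2.
A = 4 and Z = 2 is ^4_2 He — an alpha particle.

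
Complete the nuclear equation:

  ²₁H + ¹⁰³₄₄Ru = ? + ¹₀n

Rh-104

Conserve mass number: 2 + 103 = A + 1, so A = 104.
Conserve atomic number: 1 + 44 = Z + 0, so Z = 45.
Z = 45 is rhodium, so the species is ¹⁰⁴₄₅Rh.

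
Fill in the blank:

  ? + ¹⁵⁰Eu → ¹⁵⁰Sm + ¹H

Conserve mass number: A + 150 = 150 + 1, so A = 1.
Conserve atomic number: Z + 63 = 62 + 1, so Z = 0.
A = 1 and Z = 0 is ¹n — a neutron.

neutron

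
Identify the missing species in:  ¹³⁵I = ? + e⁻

Conserve mass number: 135 = A + 0, so A = 135.
Conserve atomic number: 53 = Z − 1, so Z = 54.
Z = 54 is xenon, so the species is ¹³⁵Xe.

Xe-135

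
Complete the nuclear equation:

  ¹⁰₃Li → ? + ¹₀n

Li-9

Conserve mass number: 10 = A + 1, so A = 9.
Conserve atomic number: 3 = Z + 0, so Z = 3.
Z = 3 is lithium, so the species is ⁹₃Li.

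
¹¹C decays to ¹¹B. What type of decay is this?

beta-plus decay or electron capture

ΔA = 11 − 11 = 0; ΔZ = 5 − 6 = -1.
A is unchanged and Z drops by 1 — a proton has become a neutron (β⁺ emission or electron capture).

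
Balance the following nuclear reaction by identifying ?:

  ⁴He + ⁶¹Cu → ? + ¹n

Ga-64

Conserve mass number: 4 + 61 = A + 1, so A = 64.
Conserve atomic number: 2 + 29 = Z + 0, so Z = 31.
Z = 31 is gallium, so the species is ⁶⁴Ga.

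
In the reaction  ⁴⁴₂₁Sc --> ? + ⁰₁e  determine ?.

Ca-44

Conserve mass number: 44 = A + 0, so A = 44.
Conserve atomic number: 21 = Z + 1, so Z = 20.
Z = 20 is calcium, so the species is ⁴⁴₂₀Ca.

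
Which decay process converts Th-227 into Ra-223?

ΔA = 223 − 227 = -4; ΔZ = 88 − 90 = -2.
A drops by 4 and Z drops by 2 — the signature of alpha emission.

alpha decay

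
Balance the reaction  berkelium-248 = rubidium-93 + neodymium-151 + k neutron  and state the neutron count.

4

Conserve mass number: 248 = 93 + 151 + k, so k = 248 − 244 = 4.
Check atomic number: 97 = 37 + 60 + 0 = 97. ✓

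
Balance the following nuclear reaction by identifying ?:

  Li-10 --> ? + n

Li-9

Conserve mass number: 10 = A + 1, so A = 9.
Conserve atomic number: 3 = Z + 0, so Z = 3.
Z = 3 is lithium, so the species is Li-9.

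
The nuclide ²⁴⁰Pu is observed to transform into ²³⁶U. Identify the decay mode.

ΔA = 236 − 240 = -4; ΔZ = 92 − 94 = -2.
A drops by 4 and Z drops by 2 — the signature of alpha emission.

alpha decay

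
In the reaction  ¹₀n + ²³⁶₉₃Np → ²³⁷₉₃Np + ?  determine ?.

Conserve mass number: 1 + 236 = 237 + A, so A = 0.
Conserve atomic number: 0 + 93 = 93 + Z, so Z = 0.
A = 0 and Z = 0 is ⁰₀γ — a gamma ray.

gamma ray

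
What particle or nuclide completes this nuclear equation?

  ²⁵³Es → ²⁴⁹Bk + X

Conserve mass number: 253 = 249 + A, so A = 4.
Conserve atomic number: 99 = 97 + Z, so Z = 2.
A = 4 and Z = 2 is ⁴He — an alpha particle.

alpha particle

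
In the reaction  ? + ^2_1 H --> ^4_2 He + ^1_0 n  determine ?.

Conserve mass number: A + 2 = 4 + 1, so A = 3.
Conserve atomic number: Z + 1 = 2 + 0, so Z = 1.
A = 3 and Z = 1 is ^3_1 H — a triton.

triton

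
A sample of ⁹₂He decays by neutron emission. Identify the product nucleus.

Neutron emission: mass number changes by -1, atomic number by +0.
A: 9 − 1 = 8; Z: 2 = 2.
Z = 2 is helium, so the daughter is ⁸₂He.

He-8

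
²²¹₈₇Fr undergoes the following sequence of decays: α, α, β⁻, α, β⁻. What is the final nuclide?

Start: (A, Z) = (221, 87).
After α: (217, 85).
After α: (213, 83).
After β⁻: (213, 84).
After α: (209, 82).
After β⁻: (209, 83).
Z = 83 is bismuth.

Bi-209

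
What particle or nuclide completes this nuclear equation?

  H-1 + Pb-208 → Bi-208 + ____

neutron

Conserve mass number: 1 + 208 = 208 + A, so A = 1.
Conserve atomic number: 1 + 82 = 83 + Z, so Z = 0.
A = 1 and Z = 0 is n — a neutron.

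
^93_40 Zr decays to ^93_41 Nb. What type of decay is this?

ΔA = 93 − 93 = 0; ΔZ = 41 − 40 = +1.
A is unchanged and Z rises by 1 — a neutron has become a proton (β⁻ decay).

beta-minus decay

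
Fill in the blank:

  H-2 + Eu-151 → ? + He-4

Conserve mass number: 2 + 151 = A + 4, so A = 149.
Conserve atomic number: 1 + 63 = Z + 2, so Z = 62.
Z = 62 is samarium, so the species is Sm-149.

Sm-149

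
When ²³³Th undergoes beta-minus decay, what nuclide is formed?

Beta-minus decay: mass number changes by +0, atomic number by +1.
A: 233 = 233; Z: 90 + 1 = 91.
Z = 91 is protactinium, so the daughter is ²³³Pa.

Pa-233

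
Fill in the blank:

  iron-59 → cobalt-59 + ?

beta-minus particle

Conserve mass number: 59 = 59 + A, so A = 0.
Conserve atomic number: 26 = 27 + Z, so Z = -1.
A = 0 and Z = -1 is e⁻ — a beta-minus particle.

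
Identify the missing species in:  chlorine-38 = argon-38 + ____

Conserve mass number: 38 = 38 + A, so A = 0.
Conserve atomic number: 17 = 18 + Z, so Z = -1.
A = 0 and Z = -1 is e⁻ — a beta-minus particle.

beta-minus particle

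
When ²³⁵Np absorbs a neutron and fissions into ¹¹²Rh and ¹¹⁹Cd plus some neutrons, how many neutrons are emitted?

5

Conserve mass number: 236 = 112 + 119 + k, so k = 236 − 231 = 5.
Check atomic number: 93 = 45 + 48 + 0 = 93. ✓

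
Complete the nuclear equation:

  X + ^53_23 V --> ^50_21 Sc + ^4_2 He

Conserve mass number: A + 53 = 50 + 4, so A = 1.
Conserve atomic number: Z + 23 = 21 + 2, so Z = 0.
A = 1 and Z = 0 is ^1_0 n — a neutron.

neutron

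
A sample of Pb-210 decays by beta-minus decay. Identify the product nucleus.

Bi-210

Beta-minus decay: mass number changes by +0, atomic number by +1.
A: 210 = 210; Z: 82 + 1 = 83.
Z = 83 is bismuth, so the daughter is Bi-210.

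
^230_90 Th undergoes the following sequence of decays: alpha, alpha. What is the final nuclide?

Rn-222

Start: (A, Z) = (230, 90).
After α: (226, 88).
After α: (222, 86).
Z = 86 is radon.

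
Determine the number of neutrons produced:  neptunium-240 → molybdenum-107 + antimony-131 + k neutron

Conserve mass number: 240 = 107 + 131 + k, so k = 240 − 238 = 2.
Check atomic number: 93 = 42 + 51 + 0 = 93. ✓

2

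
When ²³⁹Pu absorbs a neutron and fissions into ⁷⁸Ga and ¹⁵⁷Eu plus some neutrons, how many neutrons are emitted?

5

Conserve mass number: 240 = 78 + 157 + k, so k = 240 − 235 = 5.
Check atomic number: 94 = 31 + 63 + 0 = 94. ✓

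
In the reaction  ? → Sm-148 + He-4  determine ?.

Gd-152

Conserve mass number: A = 148 + 4, so A = 152.
Conserve atomic number: Z = 62 + 2, so Z = 64.
Z = 64 is gadolinium, so the species is Gd-152.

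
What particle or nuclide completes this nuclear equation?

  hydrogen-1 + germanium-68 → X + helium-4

Ga-65

Conserve mass number: 1 + 68 = A + 4, so A = 65.
Conserve atomic number: 1 + 32 = Z + 2, so Z = 31.
Z = 31 is gallium, so the species is gallium-65.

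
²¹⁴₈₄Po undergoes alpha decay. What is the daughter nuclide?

Pb-210

Alpha decay: mass number changes by -4, atomic number by -2.
A: 214 − 4 = 210; Z: 84 − 2 = 82.
Z = 82 is lead, so the daughter is ²¹⁰₈₂Pb.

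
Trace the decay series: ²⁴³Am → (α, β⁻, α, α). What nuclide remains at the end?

Th-231

Start: (A, Z) = (243, 95).
After α: (239, 93).
After β⁻: (239, 94).
After α: (235, 92).
After α: (231, 90).
Z = 90 is thorium.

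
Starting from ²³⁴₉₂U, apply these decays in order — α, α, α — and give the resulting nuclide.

Start: (A, Z) = (234, 92).
After α: (230, 90).
After α: (226, 88).
After α: (222, 86).
Z = 86 is radon.

Rn-222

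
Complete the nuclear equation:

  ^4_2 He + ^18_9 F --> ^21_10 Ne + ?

Conserve mass number: 4 + 18 = 21 + A, so A = 1.
Conserve atomic number: 2 + 9 = 10 + Z, so Z = 1.
A = 1 and Z = 1 is ^1_1 H — a proton.

proton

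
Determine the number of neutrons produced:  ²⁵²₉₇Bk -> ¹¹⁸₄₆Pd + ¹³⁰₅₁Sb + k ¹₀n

Conserve mass number: 252 = 118 + 130 + k, so k = 252 − 248 = 4.
Check atomic number: 97 = 46 + 51 + 0 = 97. ✓

4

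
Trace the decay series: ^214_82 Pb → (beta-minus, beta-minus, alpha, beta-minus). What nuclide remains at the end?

Start: (A, Z) = (214, 82).
After β⁻: (214, 83).
After β⁻: (214, 84).
After α: (210, 82).
After β⁻: (210, 83).
Z = 83 is bismuth.

Bi-210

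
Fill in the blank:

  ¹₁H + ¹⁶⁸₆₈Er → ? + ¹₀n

Tm-168

Conserve mass number: 1 + 168 = A + 1, so A = 168.
Conserve atomic number: 1 + 68 = Z + 0, so Z = 69.
Z = 69 is thulium, so the species is ¹⁶⁸₆₉Tm.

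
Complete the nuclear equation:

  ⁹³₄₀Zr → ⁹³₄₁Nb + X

Conserve mass number: 93 = 93 + A, so A = 0.
Conserve atomic number: 40 = 41 + Z, so Z = -1.
A = 0 and Z = -1 is ⁰₋₁e — a beta-minus particle.

beta-minus particle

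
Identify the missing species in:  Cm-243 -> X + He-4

Conserve mass number: 243 = A + 4, so A = 239.
Conserve atomic number: 96 = Z + 2, so Z = 94.
Z = 94 is plutonium, so the species is Pu-239.

Pu-239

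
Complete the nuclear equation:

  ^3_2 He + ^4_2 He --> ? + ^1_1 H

Conserve mass number: 3 + 4 = A + 1, so A = 6.
Conserve atomic number: 2 + 2 = Z + 1, so Z = 3.
Z = 3 is lithium, so the species is ^6_3 Li.

Li-6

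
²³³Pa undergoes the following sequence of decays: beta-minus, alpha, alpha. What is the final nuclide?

Start: (A, Z) = (233, 91).
After β⁻: (233, 92).
After α: (229, 90).
After α: (225, 88).
Z = 88 is radium.

Ra-225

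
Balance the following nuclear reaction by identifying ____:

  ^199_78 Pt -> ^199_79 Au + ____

Conserve mass number: 199 = 199 + A, so A = 0.
Conserve atomic number: 78 = 79 + Z, so Z = -1.
A = 0 and Z = -1 is ^0_-1 e — a beta-minus particle.

beta-minus particle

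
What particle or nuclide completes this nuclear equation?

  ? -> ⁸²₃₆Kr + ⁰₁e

Rb-82

Conserve mass number: A = 82 + 0, so A = 82.
Conserve atomic number: Z = 36 + 1, so Z = 37.
Z = 37 is rubidium, so the species is ⁸²₃₇Rb.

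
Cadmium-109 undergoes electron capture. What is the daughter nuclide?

Electron capture: mass number changes by +0, atomic number by -1.
A: 109 = 109; Z: 48 − 1 = 47.
Z = 47 is silver, so the daughter is silver-109.

Ag-109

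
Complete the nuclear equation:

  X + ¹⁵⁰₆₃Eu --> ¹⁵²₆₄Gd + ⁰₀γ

Conserve mass number: A + 150 = 152 + 0, so A = 2.
Conserve atomic number: Z + 63 = 64 + 0, so Z = 1.
A = 2 and Z = 1 is ²₁H — a deuteron.

deuteron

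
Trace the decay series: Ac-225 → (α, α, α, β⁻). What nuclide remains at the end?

Start: (A, Z) = (225, 89).
After α: (221, 87).
After α: (217, 85).
After α: (213, 83).
After β⁻: (213, 84).
Z = 84 is polonium.

Po-213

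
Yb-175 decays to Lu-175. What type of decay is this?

ΔA = 175 − 175 = 0; ΔZ = 71 − 70 = +1.
A is unchanged and Z rises by 1 — a neutron has become a proton (β⁻ decay).

beta-minus decay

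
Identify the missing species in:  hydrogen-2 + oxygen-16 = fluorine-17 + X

neutron

Conserve mass number: 2 + 16 = 17 + A, so A = 1.
Conserve atomic number: 1 + 8 = 9 + Z, so Z = 0.
A = 1 and Z = 0 is neutron — a neutron.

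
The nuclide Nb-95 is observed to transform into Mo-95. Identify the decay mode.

beta-minus decay

ΔA = 95 − 95 = 0; ΔZ = 42 − 41 = +1.
A is unchanged and Z rises by 1 — a neutron has become a proton (β⁻ decay).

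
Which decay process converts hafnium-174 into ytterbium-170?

ΔA = 170 − 174 = -4; ΔZ = 70 − 72 = -2.
A drops by 4 and Z drops by 2 — the signature of alpha emission.

alpha decay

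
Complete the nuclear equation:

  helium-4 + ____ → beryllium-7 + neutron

Conserve mass number: 4 + A = 7 + 1, so A = 4.
Conserve atomic number: 2 + Z = 4 + 0, so Z = 2.
A = 4 and Z = 2 is helium-4 — an alpha particle.

alpha particle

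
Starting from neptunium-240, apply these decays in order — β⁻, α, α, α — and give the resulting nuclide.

Ra-228

Start: (A, Z) = (240, 93).
After β⁻: (240, 94).
After α: (236, 92).
After α: (232, 90).
After α: (228, 88).
Z = 88 is radium.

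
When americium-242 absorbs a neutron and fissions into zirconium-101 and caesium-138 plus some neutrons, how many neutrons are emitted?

Conserve mass number: 243 = 101 + 138 + k, so k = 243 − 239 = 4.
Check atomic number: 95 = 40 + 55 + 0 = 95. ✓

4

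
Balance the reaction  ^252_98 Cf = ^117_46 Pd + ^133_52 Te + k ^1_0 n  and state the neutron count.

2

Conserve mass number: 252 = 117 + 133 + k, so k = 252 − 250 = 2.
Check atomic number: 98 = 46 + 52 + 0 = 98. ✓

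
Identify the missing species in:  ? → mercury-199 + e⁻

Au-199

Conserve mass number: A = 199 + 0, so A = 199.
Conserve atomic number: Z = 80 − 1, so Z = 79.
Z = 79 is gold, so the species is gold-199.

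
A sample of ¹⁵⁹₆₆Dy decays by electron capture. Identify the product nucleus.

Tb-159

Electron capture: mass number changes by +0, atomic number by -1.
A: 159 = 159; Z: 66 − 1 = 65.
Z = 65 is terbium, so the daughter is ¹⁵⁹₆₅Tb.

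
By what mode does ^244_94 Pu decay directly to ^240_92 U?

ΔA = 240 − 244 = -4; ΔZ = 92 − 94 = -2.
A drops by 4 and Z drops by 2 — the signature of alpha emission.

alpha decay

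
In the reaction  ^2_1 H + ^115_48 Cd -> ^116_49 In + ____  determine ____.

Conserve mass number: 2 + 115 = 116 + A, so A = 1.
Conserve atomic number: 1 + 48 = 49 + Z, so Z = 0.
A = 1 and Z = 0 is ^1_0 n — a neutron.

neutron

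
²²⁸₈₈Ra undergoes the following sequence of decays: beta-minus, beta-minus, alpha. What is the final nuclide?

Ra-224

Start: (A, Z) = (228, 88).
After β⁻: (228, 89).
After β⁻: (228, 90).
After α: (224, 88).
Z = 88 is radium.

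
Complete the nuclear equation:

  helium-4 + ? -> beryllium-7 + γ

He-3

Conserve mass number: 4 + A = 7 + 0, so A = 3.
Conserve atomic number: 2 + Z = 4 + 0, so Z = 2.
Z = 2 is helium, so the species is helium-3.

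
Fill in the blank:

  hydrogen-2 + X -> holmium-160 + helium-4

Conserve mass number: 2 + A = 160 + 4, so A = 162.
Conserve atomic number: 1 + Z = 67 + 2, so Z = 68.
Z = 68 is erbium, so the species is erbium-162.

Er-162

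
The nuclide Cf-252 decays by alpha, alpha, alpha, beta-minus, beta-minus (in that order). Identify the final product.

Pu-240

Start: (A, Z) = (252, 98).
After α: (248, 96).
After α: (244, 94).
After α: (240, 92).
After β⁻: (240, 93).
After β⁻: (240, 94).
Z = 94 is plutonium.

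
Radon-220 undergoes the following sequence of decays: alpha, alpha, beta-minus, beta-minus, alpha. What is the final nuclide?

Start: (A, Z) = (220, 86).
After α: (216, 84).
After α: (212, 82).
After β⁻: (212, 83).
After β⁻: (212, 84).
After α: (208, 82).
Z = 82 is lead.

Pb-208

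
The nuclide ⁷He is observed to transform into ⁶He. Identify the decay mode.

ΔA = 6 − 7 = -1; ΔZ = 2 − 2 = +0.
A drops by 1 with Z unchanged — a neutron was emitted.

neutron emission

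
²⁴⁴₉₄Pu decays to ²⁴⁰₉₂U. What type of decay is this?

alpha decay

ΔA = 240 − 244 = -4; ΔZ = 92 − 94 = -2.
A drops by 4 and Z drops by 2 — the signature of alpha emission.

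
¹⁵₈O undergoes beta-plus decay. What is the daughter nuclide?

N-15

Beta-plus decay: mass number changes by +0, atomic number by -1.
A: 15 = 15; Z: 8 − 1 = 7.
Z = 7 is nitrogen, so the daughter is ¹⁵₇N.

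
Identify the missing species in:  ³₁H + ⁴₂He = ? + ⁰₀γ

Conserve mass number: 3 + 4 = A + 0, so A = 7.
Conserve atomic number: 1 + 2 = Z + 0, so Z = 3.
Z = 3 is lithium, so the species is ⁷₃Li.

Li-7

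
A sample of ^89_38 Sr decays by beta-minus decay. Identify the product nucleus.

Y-89

Beta-minus decay: mass number changes by +0, atomic number by +1.
A: 89 = 89; Z: 38 + 1 = 39.
Z = 39 is yttrium, so the daughter is ^89_39 Y.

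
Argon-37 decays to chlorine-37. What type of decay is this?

beta-plus decay or electron capture

ΔA = 37 − 37 = 0; ΔZ = 17 − 18 = -1.
A is unchanged and Z drops by 1 — a proton has become a neutron (β⁺ emission or electron capture).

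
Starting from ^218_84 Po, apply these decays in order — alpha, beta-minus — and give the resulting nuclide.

Bi-214

Start: (A, Z) = (218, 84).
After α: (214, 82).
After β⁻: (214, 83).
Z = 83 is bismuth.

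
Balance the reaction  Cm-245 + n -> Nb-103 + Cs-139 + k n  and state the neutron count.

Conserve mass number: 246 = 103 + 139 + k, so k = 246 − 242 = 4.
Check atomic number: 96 = 41 + 55 + 0 = 96. ✓

4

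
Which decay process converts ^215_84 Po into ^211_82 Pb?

ΔA = 211 − 215 = -4; ΔZ = 82 − 84 = -2.
A drops by 4 and Z drops by 2 — the signature of alpha emission.

alpha decay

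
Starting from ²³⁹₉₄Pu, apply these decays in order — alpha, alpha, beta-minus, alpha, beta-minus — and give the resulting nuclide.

Start: (A, Z) = (239, 94).
After α: (235, 92).
After α: (231, 90).
After β⁻: (231, 91).
After α: (227, 89).
After β⁻: (227, 90).
Z = 90 is thorium.

Th-227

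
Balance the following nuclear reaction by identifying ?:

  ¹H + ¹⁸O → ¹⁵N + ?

Conserve mass number: 1 + 18 = 15 + A, so A = 4.
Conserve atomic number: 1 + 8 = 7 + Z, so Z = 2.
A = 4 and Z = 2 is ⁴He — an alpha particle.

alpha particle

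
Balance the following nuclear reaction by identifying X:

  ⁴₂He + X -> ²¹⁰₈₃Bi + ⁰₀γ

Conserve mass number: 4 + A = 210 + 0, so A = 206.
Conserve atomic number: 2 + Z = 83 + 0, so Z = 81.
Z = 81 is thallium, so the species is ²⁰⁶₈₁Tl.

Tl-206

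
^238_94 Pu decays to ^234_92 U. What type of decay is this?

alpha decay

ΔA = 234 − 238 = -4; ΔZ = 92 − 94 = -2.
A drops by 4 and Z drops by 2 — the signature of alpha emission.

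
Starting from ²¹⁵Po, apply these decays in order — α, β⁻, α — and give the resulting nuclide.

Tl-207

Start: (A, Z) = (215, 84).
After α: (211, 82).
After β⁻: (211, 83).
After α: (207, 81).
Z = 81 is thallium.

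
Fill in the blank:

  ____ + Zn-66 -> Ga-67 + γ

proton

Conserve mass number: A + 66 = 67 + 0, so A = 1.
Conserve atomic number: Z + 30 = 31 + 0, so Z = 1.
A = 1 and Z = 1 is H-1 — a proton.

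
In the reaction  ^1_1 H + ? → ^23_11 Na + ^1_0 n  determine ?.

Conserve mass number: 1 + A = 23 + 1, so A = 23.
Conserve atomic number: 1 + Z = 11 + 0, so Z = 10.
Z = 10 is neon, so the species is ^23_10 Ne.

Ne-23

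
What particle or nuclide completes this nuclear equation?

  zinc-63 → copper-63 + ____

Conserve mass number: 63 = 63 + A, so A = 0.
Conserve atomic number: 30 = 29 + Z, so Z = 1.
A = 0 and Z = 1 is e⁺ — a positron.

positron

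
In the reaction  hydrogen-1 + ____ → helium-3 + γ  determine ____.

Conserve mass number: 1 + A = 3 + 0, so A = 2.
Conserve atomic number: 1 + Z = 2 + 0, so Z = 1.
A = 2 and Z = 1 is hydrogen-2 — a deuteron.

deuteron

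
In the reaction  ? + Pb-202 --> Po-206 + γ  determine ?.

Conserve mass number: A + 202 = 206 + 0, so A = 4.
Conserve atomic number: Z + 82 = 84 + 0, so Z = 2.
A = 4 and Z = 2 is He-4 — an alpha particle.

alpha particle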